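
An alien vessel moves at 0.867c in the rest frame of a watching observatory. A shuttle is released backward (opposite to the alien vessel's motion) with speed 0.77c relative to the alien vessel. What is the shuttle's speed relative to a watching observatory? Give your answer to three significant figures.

Relativistic velocity addition: u = (u' + v)/(1 + u'v/c²), with u' = −0.77c and v = 0.867c.
Numerator: −0.77 + 0.867 = 0.097. Denominator: 1 + (−0.77)(0.867) = 0.33241.
u = 0.097/0.33241 = 0.29181, so the speed is 0.292c.

0.292c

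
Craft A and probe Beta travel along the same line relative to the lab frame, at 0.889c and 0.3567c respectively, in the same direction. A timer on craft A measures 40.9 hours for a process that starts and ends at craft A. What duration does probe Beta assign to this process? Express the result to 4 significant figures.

65.29 hours

Transform craft A's velocity into probe Beta's frame: (0.889 − 0.3567)/(1 − 0.889·0.3567) = 0.5323/0.6828937, so the relative speed is 0.77948c.
At |u| = 0.77948c, γ = (1 − 0.607589)^(−1/2) = 1.5964.
Craft A's interval is proper; time dilation gives Δt_B = γΔτ = 1.5964 × 40.9 hours = 65.29 hours.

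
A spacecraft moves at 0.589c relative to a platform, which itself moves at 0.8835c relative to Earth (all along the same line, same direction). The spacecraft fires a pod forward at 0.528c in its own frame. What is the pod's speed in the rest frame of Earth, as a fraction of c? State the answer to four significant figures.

First combine the pod and spacecraft (S''→S'): u₁ = (0.528 + 0.589)/(1 + 0.528×0.589) = 1.117/1.310992 = 0.85203.
Then combine with the platform (S'→S): u = (0.85203 + 0.8835)/(1 + 0.85203×0.8835) = 1.73553/1.752768505 = 0.99016.

0.9902c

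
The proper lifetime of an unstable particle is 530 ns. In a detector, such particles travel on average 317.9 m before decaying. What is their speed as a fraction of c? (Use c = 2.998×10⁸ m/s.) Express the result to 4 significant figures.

d = βγcτ ⇒ βγ = d/(cτ) = 317.9 m / (158.894 m) = 2.0007.
β = (βγ)/√(1+(βγ)²) = 2.0007/√5.0028 = 0.8945.

0.8945c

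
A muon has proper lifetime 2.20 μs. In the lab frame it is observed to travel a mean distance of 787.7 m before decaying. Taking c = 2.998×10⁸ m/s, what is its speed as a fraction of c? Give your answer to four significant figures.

d = βγcτ ⇒ βγ = d/(cτ) = 787.7 m / (659.56 m) = 1.1943.
β = (βγ)/√(1+(βγ)²) = 1.1943/√2.42635 = 0.7667.

0.7667c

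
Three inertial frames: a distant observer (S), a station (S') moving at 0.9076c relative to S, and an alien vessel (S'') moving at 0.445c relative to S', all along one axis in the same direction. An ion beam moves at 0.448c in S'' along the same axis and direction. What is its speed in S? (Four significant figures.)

Compose velocities in two stages. Stage 1 (into S'): u₁ = (0.448+0.445)/(1+0.448×0.445) = 0.74456.
Stage 2 (into S): u = (0.74456+0.9076)/(1+0.74456×0.9076) = 0.98592, so the speed is 0.9859c.

0.9859c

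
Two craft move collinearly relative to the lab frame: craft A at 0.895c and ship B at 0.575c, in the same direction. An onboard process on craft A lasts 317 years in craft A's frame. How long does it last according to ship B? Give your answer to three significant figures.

Transform craft A's velocity into ship B's frame: (0.895 − 0.575)/(1 − 0.895·0.575) = 0.32/0.485375, so the relative speed is 0.65928c.
γ for this relative speed: γ = 1/√(1 − 0.43465) = 1.33.
Craft A's interval is proper; time dilation gives Δt_B = γΔτ = 1.33 × 317 years = 422 years.

422 years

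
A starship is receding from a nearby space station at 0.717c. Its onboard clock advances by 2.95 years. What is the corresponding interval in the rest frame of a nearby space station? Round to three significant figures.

γ = 1/√(1 − β²) = 1/√(1 − 0.514089) = 1/√0.485911 = 1/0.697073 = 1.4346.
The onboard clock measures proper time, so the interval in the rest frame of a nearby space station is dilated: Δt = γ·Δτ = 1.4346 × 2.95 years = 4.23 years.

4.23 years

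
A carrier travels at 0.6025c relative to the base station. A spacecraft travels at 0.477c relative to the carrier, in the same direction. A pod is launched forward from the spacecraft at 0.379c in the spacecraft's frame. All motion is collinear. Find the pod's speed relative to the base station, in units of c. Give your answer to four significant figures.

0.9239c

Compose velocities in two stages. Stage 1 (into S'): u₁ = (0.379+0.477)/(1+0.379×0.477) = 0.72494.
Stage 2 (into S): u = (0.72494+0.6025)/(1+0.72494×0.6025) = 0.9239, so the speed is 0.9239c.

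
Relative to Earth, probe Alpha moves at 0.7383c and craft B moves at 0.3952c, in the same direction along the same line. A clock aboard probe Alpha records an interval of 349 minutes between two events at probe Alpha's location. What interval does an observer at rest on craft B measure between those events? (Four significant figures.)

Speed of probe Alpha in craft B's frame: u = (v_A − v_B)/(1 − v_A v_B/c²) = (0.7383 − 0.3952)/(1 − 0.7383×0.3952) = 0.3431/0.70822384 = 0.48445; |u| = 0.48445c.
At |u| = 0.48445c, γ = (1 − 0.234692)^(−1/2) = 1.1431.
The clock on probe Alpha records proper time, so craft B measures Δt = γΔτ = 1.1431 × 349 = 398.9 minutes.

398.9 minutes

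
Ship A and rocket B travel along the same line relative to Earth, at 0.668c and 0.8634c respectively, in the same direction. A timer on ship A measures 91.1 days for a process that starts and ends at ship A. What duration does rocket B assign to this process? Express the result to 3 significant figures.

Speed of ship A in rocket B's frame: u = (v_A − v_B)/(1 − v_A v_B/c²) = (0.668 − 0.8634)/(1 − 0.668×0.8634) = −0.1954/0.4232488 = −0.46167; |u| = 0.46167c.
At |u| = 0.46167c, γ = (1 − 0.213139)^(−1/2) = 1.1273.
The clock on ship A records proper time, so rocket B measures Δt = γΔτ = 1.1273 × 91.1 = 103 days.

103 days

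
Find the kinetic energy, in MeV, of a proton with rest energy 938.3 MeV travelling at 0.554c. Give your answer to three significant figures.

γ = 1/√(1 − β²) = 1/√(1 − 0.306916) = 1/√0.693084 = 1/0.832517 = 1.20118.
Kinetic energy: K = (γ − 1)mc² = (1.20118 − 1) × 938.3 MeV = 0.20118 × 938.3 = 189 MeV.

189 MeV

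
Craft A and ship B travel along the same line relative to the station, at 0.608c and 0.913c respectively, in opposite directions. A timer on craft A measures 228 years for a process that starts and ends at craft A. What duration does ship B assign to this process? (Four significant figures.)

1095 years

Transform craft A's velocity into ship B's frame: (0.608 + 0.913)/(1 + 0.608·0.913) = 1.521/1.555104, so the relative speed is 0.97807c.
γ for this relative speed: γ = 1/√(1 − 0.956621) = 4.8013.
Craft A's interval is proper; time dilation gives Δt_B = γΔτ = 4.8013 × 228 years = 1095 years.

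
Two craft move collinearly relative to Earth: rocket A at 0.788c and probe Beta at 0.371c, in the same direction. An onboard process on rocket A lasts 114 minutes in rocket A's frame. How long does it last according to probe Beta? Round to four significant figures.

141.1 minutes

Speed of rocket A in probe Beta's frame: u = (v_A − v_B)/(1 − v_A v_B/c²) = (0.788 − 0.371)/(1 − 0.788×0.371) = 0.417/0.707652 = 0.58927; |u| = 0.58927c.
γ for this relative speed: γ = 1/√(1 − 0.347239) = 1.2377.
Rocket A's interval is proper; time dilation gives Δt_B = γΔτ = 1.2377 × 114 minutes = 141.1 minutes.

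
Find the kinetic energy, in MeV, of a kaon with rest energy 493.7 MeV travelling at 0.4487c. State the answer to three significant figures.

58.7 MeV

Lorentz factor: γ = (1 − 0.20133169)^(−1/2) = 1.11897.
Kinetic energy: K = (γ − 1)mc² = (1.11897 − 1) × 493.7 MeV = 0.11897 × 493.7 = 58.7 MeV.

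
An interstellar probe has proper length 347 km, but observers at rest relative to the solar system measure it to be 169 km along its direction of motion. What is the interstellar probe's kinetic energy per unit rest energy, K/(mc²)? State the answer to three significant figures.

1.05

γ = L₀/L = 347/169 = 2.05325.
Since K = (γ−1)mc², K/(mc²) = 2.05325 − 1 = 1.05.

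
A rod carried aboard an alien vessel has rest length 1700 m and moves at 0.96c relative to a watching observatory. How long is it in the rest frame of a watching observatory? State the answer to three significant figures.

476 m

β² = 0.9216, so γ = 1/√0.0784 = 3.5714.
Length contraction: L = L₀/γ = 1700/3.5714 = 476 m.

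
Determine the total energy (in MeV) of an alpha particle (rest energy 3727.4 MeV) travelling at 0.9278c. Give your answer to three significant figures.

9990 MeV

Lorentz factor: γ = (1 − 0.86081284)^(−1/2) = 2.6804.
Total energy: E = γmc² = 2.6804 × 3727.4 MeV = 9990 MeV.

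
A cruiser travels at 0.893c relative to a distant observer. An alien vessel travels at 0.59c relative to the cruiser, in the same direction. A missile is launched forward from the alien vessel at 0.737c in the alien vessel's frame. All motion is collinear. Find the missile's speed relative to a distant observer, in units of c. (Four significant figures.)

0.9956c

Compose velocities in two stages. Stage 1 (into S'): u₁ = (0.737+0.59)/(1+0.737×0.59) = 0.92485.
Stage 2 (into S): u = (0.92485+0.893)/(1+0.92485×0.893) = 0.9956, so the speed is 0.9956c.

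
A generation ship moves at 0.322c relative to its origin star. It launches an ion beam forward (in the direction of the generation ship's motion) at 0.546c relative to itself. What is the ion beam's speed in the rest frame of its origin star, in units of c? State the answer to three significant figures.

In units of c, u = (u' + v)/(1 + u'v) with u' = 0.546 and v = 0.322.
Numerator: 0.546 + 0.322 = 0.868. Denominator: 1 + (0.546)(0.322) = 1.175812.
u = 0.868/1.175812 = 0.73821, so the speed is 0.738c.

0.738c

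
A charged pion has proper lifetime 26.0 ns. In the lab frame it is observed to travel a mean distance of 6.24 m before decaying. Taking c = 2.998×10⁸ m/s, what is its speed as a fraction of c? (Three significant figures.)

Let x = d/(cτ) = 6.240 m / (2.998×10⁸ m/s × 2.600×10^-8 s) = 0.80053. Since d = βγcτ, x = βγ = β/√(1−β²).
Solving: β² = x²/(1+x²) = 0.640848/1.640848 = 0.390559, so β = 0.625.

0.625c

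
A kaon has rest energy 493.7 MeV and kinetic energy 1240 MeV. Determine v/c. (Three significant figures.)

0.959

K = (γ−1)mc², so γ = 1 + 1240/493.7 = 3.5116.
Then v/c = √(1 − γ⁻²) = √(1 − 0.0810942) = √0.9189058 = 0.959.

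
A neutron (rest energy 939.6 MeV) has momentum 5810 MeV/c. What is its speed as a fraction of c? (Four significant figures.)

pc/(mc²) = 5810/939.6 = 6.1835 = βγ = β/√(1−β²).
So β² = x²/(1 + x²) with x = 6.1835: x² = 38.2357, β² = 38.2357/39.2357 = 0.974513, β = 0.9872.

0.9872c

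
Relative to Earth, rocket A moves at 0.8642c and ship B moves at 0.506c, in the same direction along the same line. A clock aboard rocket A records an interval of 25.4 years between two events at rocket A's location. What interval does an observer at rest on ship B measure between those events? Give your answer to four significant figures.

Speed of rocket A in ship B's frame: u = (v_A − v_B)/(1 − v_A v_B/c²) = (0.8642 − 0.506)/(1 − 0.8642×0.506) = 0.3582/0.5627148 = 0.63656; |u| = 0.63656c.
At |u| = 0.63656c, γ = (1 − 0.405209)^(−1/2) = 1.2966.
Rocket A's interval is proper; time dilation gives Δt_B = γΔτ = 1.2966 × 25.4 years = 32.93 years.

32.93 years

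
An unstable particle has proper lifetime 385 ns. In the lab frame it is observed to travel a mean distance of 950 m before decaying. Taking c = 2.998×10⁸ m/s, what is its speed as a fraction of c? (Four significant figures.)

Lab distance = (lab lifetime)·v = γτ·βc, so βγ = d/(cτ) = 950.0/(2.998×10⁸ × 3.850×10^-7) = 8.2306.
With βγ = 8.2306: γ² = 1 + (βγ)² = 68.7428, and β = (βγ)/γ = 8.2306/8.29113 = 0.9927.

0.9927c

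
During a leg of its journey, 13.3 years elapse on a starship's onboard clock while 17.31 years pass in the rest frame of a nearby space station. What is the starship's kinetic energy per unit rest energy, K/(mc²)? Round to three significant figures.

From Δt = γΔτ: γ = 17.31/13.3 = 1.3015.
K/(mc²) = γ − 1 = 1.3015 − 1 = 0.302.

0.302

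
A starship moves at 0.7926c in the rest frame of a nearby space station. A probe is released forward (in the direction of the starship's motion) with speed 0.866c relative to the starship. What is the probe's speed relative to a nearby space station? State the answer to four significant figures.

0.9835c

Relativistic velocity addition: u = (u' + v)/(1 + u'v/c²), with u' = 0.866c and v = 0.7926c.
Numerator: 0.866 + 0.7926 = 1.6586. Denominator: 1 + (0.866)(0.7926) = 1.6863916.
u = 1.6586/1.6863916 = 0.98352, so the speed is 0.9835c.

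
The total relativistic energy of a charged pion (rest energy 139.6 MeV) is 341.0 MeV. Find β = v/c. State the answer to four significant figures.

γ = E/(mc²) = 341.0/139.6 = 2.4427.
β = √(1 − 1/γ²) = √(1 − 0.167594) = √0.832406 = 0.9124.

0.9124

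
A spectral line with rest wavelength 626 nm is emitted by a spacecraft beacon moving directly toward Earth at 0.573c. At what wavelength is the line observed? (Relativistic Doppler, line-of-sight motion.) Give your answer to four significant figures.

Relativistic Doppler for wavelength: λ_obs = λ_src · √((1−β)/(1+β)).
With β = 0.573: factor = √(0.427/1.573) = 0.52101.
λ_obs = 626 × 0.52101 = 326.2 nm.

326.2 nm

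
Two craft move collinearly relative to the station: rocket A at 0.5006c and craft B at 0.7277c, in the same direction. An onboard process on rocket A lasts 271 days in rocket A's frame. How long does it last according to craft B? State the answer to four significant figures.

290.1 days

Speed of rocket A in craft B's frame: u = (v_A − v_B)/(1 − v_A v_B/c²) = (0.5006 − 0.7277)/(1 − 0.5006×0.7277) = −0.2271/0.63571338 = −0.35724; |u| = 0.35724c.
γ for this relative speed: γ = 1/√(1 − 0.12762) = 1.0706.
Rocket A's interval is proper; time dilation gives Δt_B = γΔτ = 1.0706 × 271 days = 290.1 days.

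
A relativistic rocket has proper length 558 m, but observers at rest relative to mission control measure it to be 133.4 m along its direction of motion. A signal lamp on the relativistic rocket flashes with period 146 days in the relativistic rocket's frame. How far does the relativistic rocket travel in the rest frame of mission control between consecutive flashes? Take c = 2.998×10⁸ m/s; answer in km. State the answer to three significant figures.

1.54×10^13 km

From L = L₀/γ: γ = 558/133.4 = 4.18291.
β = √(1 − 1/γ²) = 0.971. Lab-frame period = γτ = 4.18291×146 days = 610.7 days. Distance = βc × γτ = 0.971 × 2.998×10⁸ m/s × 52764480 s = 1.5360×10^16 m = 1.54×10^13 km.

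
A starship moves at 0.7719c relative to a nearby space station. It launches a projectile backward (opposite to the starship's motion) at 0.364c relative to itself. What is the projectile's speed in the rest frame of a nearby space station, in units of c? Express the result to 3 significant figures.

Relativistic velocity addition: u = (u' + v)/(1 + u'v/c²), with u' = −0.364c and v = 0.7719c.
Numerator: −0.364 + 0.7719 = 0.4079. Denominator: 1 + (−0.364)(0.7719) = 0.7190284.
u = 0.4079/0.7190284 = 0.56729, so the speed is 0.567c.

0.567c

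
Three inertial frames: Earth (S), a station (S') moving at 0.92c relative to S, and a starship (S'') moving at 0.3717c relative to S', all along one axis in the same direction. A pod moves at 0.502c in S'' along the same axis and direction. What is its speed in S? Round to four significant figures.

First combine the pod and starship (S''→S'): u₁ = (0.502 + 0.3717)/(1 + 0.502×0.3717) = 0.8737/1.1865934 = 0.73631.
Then combine with the station (S'→S): u = (0.73631 + 0.92)/(1 + 0.73631×0.92) = 1.65631/1.6774052 = 0.98742.

0.9874c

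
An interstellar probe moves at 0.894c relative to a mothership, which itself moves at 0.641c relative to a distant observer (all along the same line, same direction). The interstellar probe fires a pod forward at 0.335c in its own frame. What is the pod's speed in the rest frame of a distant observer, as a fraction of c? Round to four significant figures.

First combine the pod and interstellar probe (S''→S'): u₁ = (0.335 + 0.894)/(1 + 0.335×0.894) = 1.229/1.29949 = 0.94576.
Then combine with the mothership (S'→S): u = (0.94576 + 0.641)/(1 + 0.94576×0.641) = 1.58676/1.60623216 = 0.98788.

0.9879c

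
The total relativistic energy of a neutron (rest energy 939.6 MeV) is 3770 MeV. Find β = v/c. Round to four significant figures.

Total energy E = γmc² gives γ = 3770/939.6 = 4.0123.
Hence β = √(1 − 1/γ²) = √(1 − 0.0621174) = √0.9378826 = 0.9684.

0.9684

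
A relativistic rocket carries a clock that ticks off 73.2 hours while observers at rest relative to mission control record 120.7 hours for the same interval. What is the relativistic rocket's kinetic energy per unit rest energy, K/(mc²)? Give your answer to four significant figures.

From Δt = γΔτ: γ = 120.7/73.2 = 1.64891.
K/(mc²) = γ − 1 = 1.64891 − 1 = 0.6489.

0.6489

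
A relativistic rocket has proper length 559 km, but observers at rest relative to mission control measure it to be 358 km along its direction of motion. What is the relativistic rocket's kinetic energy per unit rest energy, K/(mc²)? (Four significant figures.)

0.5615

Length contraction gives γ = L₀/L = 559/358 = 1.56145.
Since K = (γ−1)mc², K/(mc²) = 1.56145 − 1 = 0.5615.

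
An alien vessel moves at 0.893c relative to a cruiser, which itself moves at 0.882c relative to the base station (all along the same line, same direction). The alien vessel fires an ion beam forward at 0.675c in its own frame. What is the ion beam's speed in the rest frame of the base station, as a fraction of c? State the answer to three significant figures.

0.999c

First combine the ion beam and alien vessel (S''→S'): u₁ = (0.675 + 0.893)/(1 + 0.675×0.893) = 1.568/1.602775 = 0.9783.
Then combine with the cruiser (S'→S): u = (0.9783 + 0.882)/(1 + 0.9783×0.882) = 1.8603/1.8628606 = 0.99863.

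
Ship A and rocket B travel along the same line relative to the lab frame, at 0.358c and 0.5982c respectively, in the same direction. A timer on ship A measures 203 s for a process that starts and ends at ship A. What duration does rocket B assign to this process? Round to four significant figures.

Transform ship A's velocity into rocket B's frame: (0.358 − 0.5982)/(1 − 0.358·0.5982) = −0.2402/0.7858444, so the relative speed is 0.30566c.
At |u| = 0.30566c, γ = (1 − 0.093428)^(−1/2) = 1.0503.
The clock on ship A records proper time, so rocket B measures Δt = γΔτ = 1.0503 × 203 = 213.2 s.

213.2 s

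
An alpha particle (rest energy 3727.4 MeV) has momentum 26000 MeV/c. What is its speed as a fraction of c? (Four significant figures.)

pc/(mc²) = 26000/3727.4 = 6.9754 = βγ = β/√(1−β²).
So β² = x²/(1 + x²) with x = 6.9754: x² = 48.6562, β² = 48.6562/49.6562 = 0.979862, β = 0.9899.

0.9899c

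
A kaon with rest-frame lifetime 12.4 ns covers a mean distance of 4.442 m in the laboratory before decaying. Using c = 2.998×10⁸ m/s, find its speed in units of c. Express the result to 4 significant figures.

Lab distance = (lab lifetime)·v = γτ·βc, so βγ = d/(cτ) = 4.442/(2.998×10⁸ × 1.240×10^-8) = 1.1949.
With βγ = 1.1949: γ² = 1 + (βγ)² = 2.42779, and β = (βγ)/γ = 1.1949/1.55814 = 0.7669.

0.7669c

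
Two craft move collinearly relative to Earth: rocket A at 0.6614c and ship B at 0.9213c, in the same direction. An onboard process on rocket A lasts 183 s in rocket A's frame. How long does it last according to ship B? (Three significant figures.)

245 s

The velocity of rocket A relative to ship B is (0.6614 − 0.9213)c / (1 − 0.6614×0.9213) = −0.6653c; relative speed 0.6653c.
At |u| = 0.6653c, γ = (1 − 0.442624)^(−1/2) = 1.3394.
The clock on rocket A records proper time, so ship B measures Δt = γΔτ = 1.3394 × 183 = 245 s.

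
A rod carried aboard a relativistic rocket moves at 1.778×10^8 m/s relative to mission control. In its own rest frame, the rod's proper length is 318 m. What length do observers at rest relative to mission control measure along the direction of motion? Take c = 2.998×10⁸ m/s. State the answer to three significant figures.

β = v/c = (1.778×10^8 m/s)/(2.998×10⁸ m/s) = 0.593062.
β² = 0.3517225, so γ = 1/√0.6482775 = 1.242.
Along the direction of motion the measured length is L₀/γ = 318/1.242 = 256 m.

256 m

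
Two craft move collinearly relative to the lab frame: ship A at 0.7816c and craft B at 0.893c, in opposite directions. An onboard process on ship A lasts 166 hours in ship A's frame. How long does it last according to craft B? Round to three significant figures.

Transform ship A's velocity into craft B's frame: (0.7816 + 0.893)/(1 + 0.7816·0.893) = 1.6746/1.6979688, so the relative speed is 0.98624c.
At |u| = 0.98624c, γ = (1 − 0.972669)^(−1/2) = 6.0488.
The clock on ship A records proper time, so craft B measures Δt = γΔτ = 6.0488 × 166 = 1000 hours.

1000 hours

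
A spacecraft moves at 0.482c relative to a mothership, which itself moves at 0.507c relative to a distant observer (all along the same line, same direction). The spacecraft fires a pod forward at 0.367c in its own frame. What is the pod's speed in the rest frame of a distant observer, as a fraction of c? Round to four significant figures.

Apply u = (u'+v)/(1+u'v) twice. Pod in the mothership frame: (0.367+0.482)/(1+0.367·0.482) = 0.849/1.176894 = 0.72139c.
That velocity, transformed to the rest frame of a distant observer: (0.72139+0.507)/(1+0.72139·0.507) = 1.22839/1.36574473 = 0.89943c.

0.8994c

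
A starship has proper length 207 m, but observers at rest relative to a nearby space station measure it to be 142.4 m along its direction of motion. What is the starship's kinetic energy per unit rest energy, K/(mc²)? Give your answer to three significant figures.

0.454

Length contraction gives γ = L₀/L = 207/142.4 = 1.45365.
K/(mc²) = γ − 1 = 1.45365 − 1 = 0.454.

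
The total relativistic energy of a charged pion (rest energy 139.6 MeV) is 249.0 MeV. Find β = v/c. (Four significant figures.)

0.8281

Total energy E = γmc² gives γ = 249.0/139.6 = 1.7837.
Hence β = √(1 − 1/γ²) = √(1 − 0.314309) = √0.685691 = 0.8281.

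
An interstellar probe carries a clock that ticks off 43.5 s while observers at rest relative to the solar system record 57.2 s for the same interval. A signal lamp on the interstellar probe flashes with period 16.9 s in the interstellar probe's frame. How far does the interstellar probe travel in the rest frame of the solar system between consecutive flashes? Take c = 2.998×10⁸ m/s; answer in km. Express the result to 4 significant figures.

4.326×10^6 km

γ = Δt/Δτ = 57.2/43.5 = 1.31494.
β = √(1 − 1/γ²) = 0.64935. Lab-frame period = γτ = 1.31494×16.9 s = 22.222 s. Distance = βc × γτ = 0.64935 × 2.998×10⁸ m/s × 22.222 s = 4.3261×10^9 m = 4.326×10^6 km.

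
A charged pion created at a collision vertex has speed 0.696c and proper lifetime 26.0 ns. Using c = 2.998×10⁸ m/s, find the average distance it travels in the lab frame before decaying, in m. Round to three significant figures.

With β = 0.696, γ = 1/√(1 − 0.696²) = 1/√0.515584 = 1.3927.
Lab-frame lifetime: Δt = γτ = 1.3927 × 26.0 ns = 36.21 ns.
Distance: d = vΔt = 0.696 × 2.998×10⁸ m/s × 3.6210×10^-8 s = 7.56 m.

7.56 m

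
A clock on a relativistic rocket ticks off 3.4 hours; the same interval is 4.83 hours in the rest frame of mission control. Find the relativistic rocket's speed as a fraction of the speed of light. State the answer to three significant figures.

0.710c

γ = Δt/Δτ = 4.83/3.4 = 1.4206.
β = √(1 − 1/γ²) = √(1 − 0.495515) = √0.504485 = 0.710.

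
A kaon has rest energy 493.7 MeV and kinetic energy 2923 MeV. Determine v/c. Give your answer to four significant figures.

0.9895

K = (γ−1)mc², so γ = 1 + 2923/493.7 = 6.9206.
Then v/c = √(1 − γ⁻²) = √(1 − 0.0208791) = √0.9791209 = 0.9895.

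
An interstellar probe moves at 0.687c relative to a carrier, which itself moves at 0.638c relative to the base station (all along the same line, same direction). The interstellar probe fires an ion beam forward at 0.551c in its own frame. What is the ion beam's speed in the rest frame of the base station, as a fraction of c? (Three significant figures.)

Compose velocities in two stages. Stage 1 (into S'): u₁ = (0.551+0.687)/(1+0.551×0.687) = 0.89805.
Stage 2 (into S): u = (0.89805+0.638)/(1+0.89805×0.638) = 0.97654, so the speed is 0.977c.

0.977c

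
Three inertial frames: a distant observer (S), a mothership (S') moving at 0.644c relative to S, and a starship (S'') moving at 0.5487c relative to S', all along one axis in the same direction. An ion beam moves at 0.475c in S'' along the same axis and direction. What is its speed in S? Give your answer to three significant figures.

0.956c

Compose velocities in two stages. Stage 1 (into S'): u₁ = (0.475+0.5487)/(1+0.475×0.5487) = 0.81205.
Stage 2 (into S): u = (0.81205+0.644)/(1+0.81205×0.644) = 0.95607, so the speed is 0.956c.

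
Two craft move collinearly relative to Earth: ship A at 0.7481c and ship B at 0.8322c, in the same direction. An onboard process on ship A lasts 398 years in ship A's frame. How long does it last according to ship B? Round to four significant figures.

Transform ship A's velocity into ship B's frame: (0.7481 − 0.8322)/(1 − 0.7481·0.8322) = −0.0841/0.37743118, so the relative speed is 0.22282c.
At |u| = 0.22282c, γ = (1 − 0.0496488)^(−1/2) = 1.0258.
Ship A's interval is proper; time dilation gives Δt_B = γΔτ = 1.0258 × 398 years = 408.3 years.

408.3 years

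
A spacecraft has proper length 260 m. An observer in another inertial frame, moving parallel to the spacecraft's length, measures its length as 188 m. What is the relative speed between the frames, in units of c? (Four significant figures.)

Length contraction gives γ = L₀/L = 260/188 = 1.383.
β = √(1 − 1/γ²) = √0.477176 = 0.6908.

0.6908c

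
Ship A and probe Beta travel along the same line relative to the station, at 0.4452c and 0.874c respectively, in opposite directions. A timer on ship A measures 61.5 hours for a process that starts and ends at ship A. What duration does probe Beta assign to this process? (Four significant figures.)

The velocity of ship A relative to probe Beta is (0.4452 + 0.874)c / (1 + 0.4452×0.874) = 0.94968c; relative speed 0.94968c.
γ for this relative speed: γ = 1/√(1 − 0.901892) = 3.1926.
Ship A's interval is proper; time dilation gives Δt_B = γΔτ = 3.1926 × 61.5 hours = 196.3 hours.

196.3 hours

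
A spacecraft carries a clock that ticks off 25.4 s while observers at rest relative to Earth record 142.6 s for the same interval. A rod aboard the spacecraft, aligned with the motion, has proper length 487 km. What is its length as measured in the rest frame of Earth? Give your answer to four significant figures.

86.74 km

The time-dilation ratio gives γ = 142.6/25.4 = 5.61417.
L = L₀/γ = 487/5.61417 = 86.74 km.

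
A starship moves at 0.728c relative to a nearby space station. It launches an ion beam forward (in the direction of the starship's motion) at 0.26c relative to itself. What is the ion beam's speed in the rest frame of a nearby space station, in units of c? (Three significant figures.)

0.831c

In units of c, u = (u' + v)/(1 + u'v) with u' = 0.26 and v = 0.728.
Numerator: 0.26 + 0.728 = 0.988. Denominator: 1 + (0.26)(0.728) = 1.18928.
u = 0.988/1.18928 = 0.83075, so the speed is 0.831c.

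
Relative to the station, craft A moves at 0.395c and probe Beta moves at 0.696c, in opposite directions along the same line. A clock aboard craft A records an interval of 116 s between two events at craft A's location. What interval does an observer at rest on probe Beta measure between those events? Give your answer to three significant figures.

The velocity of craft A relative to probe Beta is (0.395 + 0.696)c / (1 + 0.395×0.696) = 0.85574c; relative speed 0.85574c.
At |u| = 0.85574c, γ = (1 − 0.732291)^(−1/2) = 1.9327.
The clock on craft A records proper time, so probe Beta measures Δt = γΔτ = 1.9327 × 116 = 224 s.

224 s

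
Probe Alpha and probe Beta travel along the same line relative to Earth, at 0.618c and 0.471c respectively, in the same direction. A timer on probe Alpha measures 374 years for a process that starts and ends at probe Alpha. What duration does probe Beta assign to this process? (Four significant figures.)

The velocity of probe Alpha relative to probe Beta is (0.618 − 0.471)c / (1 − 0.618×0.471) = 0.20736c; relative speed 0.20736c.
At |u| = 0.20736c, γ = (1 − 0.0429982)^(−1/2) = 1.0222.
Probe Alpha's interval is proper; time dilation gives Δt_B = γΔτ = 1.0222 × 374 years = 382.3 years.

382.3 years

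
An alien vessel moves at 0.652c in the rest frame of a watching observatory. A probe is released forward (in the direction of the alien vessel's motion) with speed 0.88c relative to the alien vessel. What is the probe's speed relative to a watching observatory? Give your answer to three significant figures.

Relativistic velocity addition: u = (u' + v)/(1 + u'v/c²), with u' = 0.88c and v = 0.652c.
Numerator: 0.88 + 0.652 = 1.532. Denominator: 1 + (0.88)(0.652) = 1.57376.
u = 1.532/1.57376 = 0.97346, so the speed is 0.973c.

0.973c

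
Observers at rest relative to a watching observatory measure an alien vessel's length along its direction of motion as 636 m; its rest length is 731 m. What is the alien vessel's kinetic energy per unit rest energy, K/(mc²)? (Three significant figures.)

From L = L₀/γ: γ = 731/636 = 1.14937.
K/(mc²) = γ − 1 = 1.14937 − 1 = 0.149.

0.149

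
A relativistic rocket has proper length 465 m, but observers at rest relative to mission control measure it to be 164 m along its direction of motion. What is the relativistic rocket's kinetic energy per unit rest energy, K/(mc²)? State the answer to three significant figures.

1.84

From L = L₀/γ: γ = 465/164 = 2.83537.
K/(mc²) = γ − 1 = 2.83537 − 1 = 1.84.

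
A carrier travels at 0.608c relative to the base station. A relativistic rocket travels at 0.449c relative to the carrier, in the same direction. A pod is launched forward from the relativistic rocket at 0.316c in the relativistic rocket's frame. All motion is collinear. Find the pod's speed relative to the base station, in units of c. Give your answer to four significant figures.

0.9081c

First combine the pod and relativistic rocket (S''→S'): u₁ = (0.316 + 0.449)/(1 + 0.316×0.449) = 0.765/1.141884 = 0.66995.
Then combine with the carrier (S'→S): u = (0.66995 + 0.608)/(1 + 0.66995×0.608) = 1.27795/1.4073296 = 0.90807.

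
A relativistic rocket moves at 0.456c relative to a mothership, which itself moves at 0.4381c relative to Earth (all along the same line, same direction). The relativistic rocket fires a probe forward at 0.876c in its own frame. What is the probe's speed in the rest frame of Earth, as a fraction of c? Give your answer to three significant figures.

0.981c

Compose velocities in two stages. Stage 1 (into S'): u₁ = (0.876+0.456)/(1+0.876×0.456) = 0.9518.
Stage 2 (into S): u = (0.9518+0.4381)/(1+0.9518×0.4381) = 0.98089, so the speed is 0.981c.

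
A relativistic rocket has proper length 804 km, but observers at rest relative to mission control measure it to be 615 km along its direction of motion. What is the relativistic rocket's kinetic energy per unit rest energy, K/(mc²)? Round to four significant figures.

0.3073

Length contraction gives γ = L₀/L = 804/615 = 1.30732.
K/(mc²) = γ − 1 = 1.30732 − 1 = 0.3073.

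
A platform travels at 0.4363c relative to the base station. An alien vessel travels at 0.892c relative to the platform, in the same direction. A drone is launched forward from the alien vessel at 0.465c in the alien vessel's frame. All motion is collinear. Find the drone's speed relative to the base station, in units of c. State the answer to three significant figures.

First combine the drone and alien vessel (S''→S'): u₁ = (0.465 + 0.892)/(1 + 0.465×0.892) = 1.357/1.41478 = 0.95916.
Then combine with the platform (S'→S): u = (0.95916 + 0.4363)/(1 + 0.95916×0.4363) = 1.39546/1.418481508 = 0.98377.

0.984c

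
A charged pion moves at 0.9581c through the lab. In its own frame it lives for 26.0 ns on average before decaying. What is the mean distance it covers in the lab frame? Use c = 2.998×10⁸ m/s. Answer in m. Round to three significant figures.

26.1 m

γ = 1/√(1 − β²) = 1/√(1 − 0.91795561) = 1/√0.08204439 = 1/0.286434 = 3.4912.
Lab-frame lifetime: Δt = γτ = 3.4912 × 26.0 ns = 90.771 ns.
Distance: d = vΔt = 0.9581 × 2.998×10⁸ m/s × 9.0771×10^-8 s = 26.1 m.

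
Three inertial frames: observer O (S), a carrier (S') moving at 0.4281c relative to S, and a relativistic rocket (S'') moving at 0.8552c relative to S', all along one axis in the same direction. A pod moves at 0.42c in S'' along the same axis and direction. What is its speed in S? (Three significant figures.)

0.975c

Compose velocities in two stages. Stage 1 (into S'): u₁ = (0.42+0.8552)/(1+0.42×0.8552) = 0.93821.
Stage 2 (into S): u = (0.93821+0.4281)/(1+0.93821×0.4281) = 0.97479, so the speed is 0.975c.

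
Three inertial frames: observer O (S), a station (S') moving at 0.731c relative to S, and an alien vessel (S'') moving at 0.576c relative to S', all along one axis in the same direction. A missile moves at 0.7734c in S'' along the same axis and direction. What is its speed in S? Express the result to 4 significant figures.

Apply u = (u'+v)/(1+u'v) twice. Missile in the station frame: (0.7734+0.576)/(1+0.7734·0.576) = 1.3494/1.4454784 = 0.93353c.
That velocity, transformed to the rest frame of observer O: (0.93353+0.731)/(1+0.93353·0.731) = 1.66453/1.68241043 = 0.98937c.

0.9894c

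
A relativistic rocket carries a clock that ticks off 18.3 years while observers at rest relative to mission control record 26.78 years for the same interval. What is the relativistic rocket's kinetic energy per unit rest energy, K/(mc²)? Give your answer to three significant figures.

0.463

γ = Δt/Δτ = 26.78/18.3 = 1.46339.
K/(mc²) = γ − 1 = 1.46339 − 1 = 0.463.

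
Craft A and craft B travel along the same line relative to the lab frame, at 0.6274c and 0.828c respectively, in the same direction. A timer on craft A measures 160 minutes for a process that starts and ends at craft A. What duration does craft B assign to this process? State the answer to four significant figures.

Speed of craft A in craft B's frame: u = (v_A − v_B)/(1 − v_A v_B/c²) = (0.6274 − 0.828)/(1 − 0.6274×0.828) = −0.2006/0.4805128 = −0.41747; |u| = 0.41747c.
γ for this relative speed: γ = 1/√(1 − 0.174281) = 1.1005.
Craft A's interval is proper; time dilation gives Δt_B = γΔτ = 1.1005 × 160 minutes = 176.1 minutes.

176.1 minutes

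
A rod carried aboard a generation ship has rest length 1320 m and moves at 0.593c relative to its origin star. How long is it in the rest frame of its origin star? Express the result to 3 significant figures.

1060 m

With β = 0.593, γ = 1/√(1 − 0.593²) = 1/√0.648351 = 1.2419.
Along the direction of motion the measured length is L₀/γ = 1320/1.2419 = 1060 m.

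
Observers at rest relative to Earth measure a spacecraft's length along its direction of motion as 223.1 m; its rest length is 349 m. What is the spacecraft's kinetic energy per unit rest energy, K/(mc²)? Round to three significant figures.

From L = L₀/γ: γ = 349/223.1 = 1.56432.
K/(mc²) = γ − 1 = 1.56432 − 1 = 0.564.

0.564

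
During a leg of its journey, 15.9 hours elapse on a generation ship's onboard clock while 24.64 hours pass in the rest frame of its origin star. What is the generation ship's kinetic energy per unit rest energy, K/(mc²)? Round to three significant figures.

From Δt = γΔτ: γ = 24.64/15.9 = 1.54969.
K/(mc²) = γ − 1 = 1.54969 − 1 = 0.550.

0.550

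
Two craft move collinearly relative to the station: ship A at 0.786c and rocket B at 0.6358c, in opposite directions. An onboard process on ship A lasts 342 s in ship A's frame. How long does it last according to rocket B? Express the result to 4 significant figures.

1075 s

The velocity of ship A relative to rocket B is (0.786 + 0.6358)c / (1 + 0.786×0.6358) = 0.94803c; relative speed 0.94803c.
γ for this relative speed: γ = 1/√(1 − 0.898761) = 3.1429.
The clock on ship A records proper time, so rocket B measures Δt = γΔτ = 3.1429 × 342 = 1075 s.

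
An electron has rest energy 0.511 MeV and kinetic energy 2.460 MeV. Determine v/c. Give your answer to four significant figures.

0.9851

γ = 1 + K/(mc²) = 1 + 2.460/0.511 = 5.8141.
β = √(1 − 1/γ²) = √(1 − 0.0295825) = √0.9704175 = 0.9851.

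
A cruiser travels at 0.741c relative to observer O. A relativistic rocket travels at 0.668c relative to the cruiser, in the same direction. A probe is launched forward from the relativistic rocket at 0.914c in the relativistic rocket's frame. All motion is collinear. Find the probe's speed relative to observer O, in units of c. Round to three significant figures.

0.997c

Compose velocities in two stages. Stage 1 (into S'): u₁ = (0.914+0.668)/(1+0.914×0.668) = 0.98227.
Stage 2 (into S): u = (0.98227+0.741)/(1+0.98227×0.741) = 0.99734, so the speed is 0.997c.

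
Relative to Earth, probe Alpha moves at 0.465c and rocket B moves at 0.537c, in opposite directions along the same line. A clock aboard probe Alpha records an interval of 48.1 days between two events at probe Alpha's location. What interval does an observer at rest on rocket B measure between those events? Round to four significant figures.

The velocity of probe Alpha relative to rocket B is (0.465 + 0.537)c / (1 + 0.465×0.537) = 0.80179c; relative speed 0.80179c.
γ for this relative speed: γ = 1/√(1 − 0.642867) = 1.6733.
Probe Alpha's interval is proper; time dilation gives Δt_B = γΔτ = 1.6733 × 48.1 days = 80.49 days.

80.49 days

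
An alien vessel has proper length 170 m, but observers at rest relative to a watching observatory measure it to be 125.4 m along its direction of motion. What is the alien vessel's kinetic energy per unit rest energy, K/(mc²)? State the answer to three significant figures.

0.356

Length contraction gives γ = L₀/L = 170/125.4 = 1.35566.
K/(mc²) = γ − 1 = 1.35566 − 1 = 0.356.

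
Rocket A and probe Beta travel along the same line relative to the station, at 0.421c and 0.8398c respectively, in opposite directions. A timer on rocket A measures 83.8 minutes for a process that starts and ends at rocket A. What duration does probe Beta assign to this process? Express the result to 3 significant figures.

230 minutes

Speed of rocket A in probe Beta's frame: u = (v_A + v_B)/(1 + v_A v_B/c²) = (0.421 + 0.8398)/(1 + 0.421×0.8398) = 1.2608/1.3535558 = 0.93147; |u| = 0.93147c.
At |u| = 0.93147c, γ = (1 − 0.867636)^(−1/2) = 2.7486.
Rocket A's interval is proper; time dilation gives Δt_B = γΔτ = 2.7486 × 83.8 minutes = 230 minutes.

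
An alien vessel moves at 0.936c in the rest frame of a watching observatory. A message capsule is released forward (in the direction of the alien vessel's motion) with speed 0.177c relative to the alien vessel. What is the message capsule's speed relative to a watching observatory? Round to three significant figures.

0.955c

Relativistic velocity addition: u = (u' + v)/(1 + u'v/c²), with u' = 0.177c and v = 0.936c.
Numerator: 0.177 + 0.936 = 1.113. Denominator: 1 + (0.177)(0.936) = 1.165672.
u = 1.113/1.165672 = 0.95481, so the speed is 0.955c.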